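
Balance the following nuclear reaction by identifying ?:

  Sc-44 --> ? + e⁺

Ca-44

Conserve mass number: 44 = A + 0, so A = 44.
Conserve atomic number: 21 = Z + 1, so Z = 20.
Z = 20 is calcium, so the species is Ca-44.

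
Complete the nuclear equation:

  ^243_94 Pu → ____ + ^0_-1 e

Am-243

Conserve mass number: 243 = A + 0, so A = 243.
Conserve atomic number: 94 = Z − 1, so Z = 95.
Z = 95 is americium, so the species is ^243_95 Am.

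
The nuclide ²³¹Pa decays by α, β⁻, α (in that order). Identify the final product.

Ra-223

Start: (A, Z) = (231, 91).
After α: (227, 89).
After β⁻: (227, 90).
After α: (223, 88).
Z = 88 is radium.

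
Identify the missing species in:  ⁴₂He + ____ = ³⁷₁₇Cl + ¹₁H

Conserve mass number: 4 + A = 37 + 1, so A = 34.
Conserve atomic number: 2 + Z = 17 + 1, so Z = 16.
Z = 16 is sulfur, so the species is ³⁴₁₆S.

S-34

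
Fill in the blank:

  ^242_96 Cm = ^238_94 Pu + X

alpha particle

Conserve mass number: 242 = 238 + A, so A = 4.
Conserve atomic number: 96 = 94 + Z, so Z = 2.
A = 4 and Z = 2 is ^4_2 He — an alpha particle.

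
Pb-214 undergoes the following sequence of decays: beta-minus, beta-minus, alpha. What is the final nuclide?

Pb-210

Start: (A, Z) = (214, 82).
After β⁻: (214, 83).
After β⁻: (214, 84).
After α: (210, 82).
Z = 82 is lead.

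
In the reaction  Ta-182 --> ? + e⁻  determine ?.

Conserve mass number: 182 = A + 0, so A = 182.
Conserve atomic number: 73 = Z − 1, so Z = 74.
Z = 74 is tungsten, so the species is W-182.

W-182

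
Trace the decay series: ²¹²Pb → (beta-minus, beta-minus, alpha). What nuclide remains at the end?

Start: (A, Z) = (212, 82).
After β⁻: (212, 83).
After β⁻: (212, 84).
After α: (208, 82).
Z = 82 is lead.

Pb-208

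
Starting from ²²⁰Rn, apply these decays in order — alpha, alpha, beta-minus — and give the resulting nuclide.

Start: (A, Z) = (220, 86).
After α: (216, 84).
After α: (212, 82).
After β⁻: (212, 83).
Z = 83 is bismuth.

Bi-212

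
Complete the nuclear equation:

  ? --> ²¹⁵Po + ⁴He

Rn-219

Conserve mass number: A = 215 + 4, so A = 219.
Conserve atomic number: Z = 84 + 2, so Z = 86.
Z = 86 is radon, so the species is ²¹⁹Rn.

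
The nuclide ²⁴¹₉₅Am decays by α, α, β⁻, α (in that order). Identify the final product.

Start: (A, Z) = (241, 95).
After α: (237, 93).
After α: (233, 91).
After β⁻: (233, 92).
After α: (229, 90).
Z = 90 is thorium.

Th-229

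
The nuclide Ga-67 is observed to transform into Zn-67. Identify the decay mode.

ΔA = 67 − 67 = 0; ΔZ = 30 − 31 = -1.
A is unchanged and Z drops by 1 — a proton has become a neutron (β⁺ emission or electron capture).

beta-plus decay or electron capture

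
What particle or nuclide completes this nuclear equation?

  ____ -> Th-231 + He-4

Conserve mass number: A = 231 + 4, so A = 235.
Conserve atomic number: Z = 90 + 2, so Z = 92.
Z = 92 is uranium, so the species is U-235.

U-235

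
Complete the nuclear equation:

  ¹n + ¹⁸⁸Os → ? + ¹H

Conserve mass number: 1 + 188 = A + 1, so A = 188.
Conserve atomic number: 0 + 76 = Z + 1, so Z = 75.
Z = 75 is rhenium, so the species is ¹⁸⁸Re.

Re-188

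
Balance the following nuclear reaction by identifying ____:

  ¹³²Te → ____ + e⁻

I-132

Conserve mass number: 132 = A + 0, so A = 132.
Conserve atomic number: 52 = Z − 1, so Z = 53.
Z = 53 is iodine, so the species is ¹³²I.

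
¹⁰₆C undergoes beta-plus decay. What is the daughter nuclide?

B-10

Beta-plus decay: mass number changes by +0, atomic number by -1.
A: 10 = 10; Z: 6 − 1 = 5.
Z = 5 is boron, so the daughter is ¹⁰₅B.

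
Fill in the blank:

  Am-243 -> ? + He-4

Np-239

Conserve mass number: 243 = A + 4, so A = 239.
Conserve atomic number: 95 = Z + 2, so Z = 93.
Z = 93 is neptunium, so the species is Np-239.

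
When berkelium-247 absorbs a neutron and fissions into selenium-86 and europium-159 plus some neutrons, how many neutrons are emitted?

Conserve mass number: 248 = 86 + 159 + k, so k = 248 − 245 = 3.
Check atomic number: 97 = 34 + 63 + 0 = 97. ✓

3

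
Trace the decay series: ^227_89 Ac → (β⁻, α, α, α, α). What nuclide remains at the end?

Pb-211

Start: (A, Z) = (227, 89).
After β⁻: (227, 90).
After α: (223, 88).
After α: (219, 86).
After α: (215, 84).
After α: (211, 82).
Z = 82 is lead.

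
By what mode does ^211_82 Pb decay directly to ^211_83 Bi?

beta-minus decay

ΔA = 211 − 211 = 0; ΔZ = 83 − 82 = +1.
A is unchanged and Z rises by 1 — a neutron has become a proton (β⁻ decay).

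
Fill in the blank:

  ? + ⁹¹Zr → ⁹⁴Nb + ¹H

Conserve mass number: A + 91 = 94 + 1, so A = 4.
Conserve atomic number: Z + 40 = 41 + 1, so Z = 2.
A = 4 and Z = 2 is ⁴He — an alpha particle.

alpha particle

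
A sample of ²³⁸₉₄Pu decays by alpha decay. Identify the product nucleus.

U-234

Alpha decay: mass number changes by -4, atomic number by -2.
A: 238 − 4 = 234; Z: 94 − 2 = 92.
Z = 92 is uranium, so the daughter is ²³⁴₉₂U.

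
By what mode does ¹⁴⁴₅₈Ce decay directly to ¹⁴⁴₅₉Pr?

beta-minus decay

ΔA = 144 − 144 = 0; ΔZ = 59 − 58 = +1.
A is unchanged and Z rises by 1 — a neutron has become a proton (β⁻ decay).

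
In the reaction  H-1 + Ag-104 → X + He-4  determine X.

Conserve mass number: 1 + 104 = A + 4, so A = 101.
Conserve atomic number: 1 + 47 = Z + 2, so Z = 46.
Z = 46 is palladium, so the species is Pd-101.

Pd-101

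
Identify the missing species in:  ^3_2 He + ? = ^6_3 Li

Conserve mass number: 3 + A = 6, so A = 3.
Conserve atomic number: 2 + Z = 3, so Z = 1.
A = 3 and Z = 1 is ^3_1 H — a triton.

triton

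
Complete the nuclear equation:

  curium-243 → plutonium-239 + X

Conserve mass number: 243 = 239 + A, so A = 4.
Conserve atomic number: 96 = 94 + Z, so Z = 2.
A = 4 and Z = 2 is helium-4 — an alpha particle.

alpha particle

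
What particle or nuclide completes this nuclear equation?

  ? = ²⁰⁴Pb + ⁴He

Po-208

Conserve mass number: A = 204 + 4, so A = 208.
Conserve atomic number: Z = 82 + 2, so Z = 84.
Z = 84 is polonium, so the species is ²⁰⁸Po.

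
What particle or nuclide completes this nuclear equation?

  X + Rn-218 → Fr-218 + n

Conserve mass number: A + 218 = 218 + 1, so A = 1.
Conserve atomic number: Z + 86 = 87 + 0, so Z = 1.
A = 1 and Z = 1 is H-1 — a proton.

proton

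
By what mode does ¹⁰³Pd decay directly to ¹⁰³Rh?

ΔA = 103 − 103 = 0; ΔZ = 45 − 46 = -1.
A is unchanged and Z drops by 1 — a proton has become a neutron (β⁺ emission or electron capture).

beta-plus decay or electron capture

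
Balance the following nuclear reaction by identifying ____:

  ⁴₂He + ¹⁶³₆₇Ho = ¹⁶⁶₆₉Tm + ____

neutron

Conserve mass number: 4 + 163 = 166 + A, so A = 1.
Conserve atomic number: 2 + 67 = 69 + Z, so Z = 0.
A = 1 and Z = 0 is ¹₀n — a neutron.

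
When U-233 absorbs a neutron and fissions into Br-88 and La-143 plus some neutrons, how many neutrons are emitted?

3

Conserve mass number: 234 = 88 + 143 + k, so k = 234 − 231 = 3.
Check atomic number: 92 = 35 + 57 + 0 = 92. ✓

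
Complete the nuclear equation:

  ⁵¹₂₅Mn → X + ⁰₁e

Cr-51

Conserve mass number: 51 = A + 0, so A = 51.
Conserve atomic number: 25 = Z + 1, so Z = 24.
Z = 24 is chromium, so the species is ⁵¹₂₄Cr.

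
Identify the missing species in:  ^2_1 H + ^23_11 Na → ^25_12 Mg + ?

gamma ray

Conserve mass number: 2 + 23 = 25 + A, so A = 0.
Conserve atomic number: 1 + 11 = 12 + Z, so Z = 0.
A = 0 and Z = 0 is ^0_0 γ — a gamma ray.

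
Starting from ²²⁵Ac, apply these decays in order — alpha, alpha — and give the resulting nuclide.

Start: (A, Z) = (225, 89).
After α: (221, 87).
After α: (217, 85).
Z = 85 is astatine.

At-217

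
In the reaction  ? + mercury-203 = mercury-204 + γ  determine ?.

Conserve mass number: A + 203 = 204 + 0, so A = 1.
Conserve atomic number: Z + 80 = 80 + 0, so Z = 0.
A = 1 and Z = 0 is neutron — a neutron.

neutron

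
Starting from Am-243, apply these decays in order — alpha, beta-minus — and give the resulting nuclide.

Pu-239

Start: (A, Z) = (243, 95).
After α: (239, 93).
After β⁻: (239, 94).
Z = 94 is plutonium.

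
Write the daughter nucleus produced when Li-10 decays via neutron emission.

Li-9

Neutron emission: mass number changes by -1, atomic number by +0.
A: 10 − 1 = 9; Z: 3 = 3.
Z = 3 is lithium, so the daughter is Li-9.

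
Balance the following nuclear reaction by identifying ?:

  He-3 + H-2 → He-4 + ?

proton

Conserve mass number: 3 + 2 = 4 + A, so A = 1.
Conserve atomic number: 2 + 1 = 2 + Z, so Z = 1.
A = 1 and Z = 1 is H-1 — a proton.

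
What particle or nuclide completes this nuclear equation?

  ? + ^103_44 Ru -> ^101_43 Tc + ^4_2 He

Conserve mass number: A + 103 = 101 + 4, so A = 2.
Conserve atomic number: Z + 44 = 43 + 2, so Z = 1.
A = 2 and Z = 1 is ^2_1 H — a deuteron.

deuteron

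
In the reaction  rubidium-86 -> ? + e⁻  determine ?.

Sr-86

Conserve mass number: 86 = A + 0, so A = 86.
Conserve atomic number: 37 = Z − 1, so Z = 38.
Z = 38 is strontium, so the species is strontium-86.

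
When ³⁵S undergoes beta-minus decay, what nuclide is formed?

Cl-35

Beta-minus decay: mass number changes by +0, atomic number by +1.
A: 35 = 35; Z: 16 + 1 = 17.
Z = 17 is chlorine, so the daughter is ³⁵Cl.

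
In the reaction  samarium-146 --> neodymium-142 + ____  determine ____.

alpha particle

Conserve mass number: 146 = 142 + A, so A = 4.
Conserve atomic number: 62 = 60 + Z, so Z = 2.
A = 4 and Z = 2 is helium-4 — an alpha particle.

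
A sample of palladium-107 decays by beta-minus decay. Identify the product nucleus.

Ag-107

Beta-minus decay: mass number changes by +0, atomic number by +1.
A: 107 = 107; Z: 46 + 1 = 47.
Z = 47 is silver, so the daughter is silver-107.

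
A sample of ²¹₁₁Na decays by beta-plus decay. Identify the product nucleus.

Ne-21

Beta-plus decay: mass number changes by +0, atomic number by -1.
A: 21 = 21; Z: 11 − 1 = 10.
Z = 10 is neon, so the daughter is ²¹₁₀Ne.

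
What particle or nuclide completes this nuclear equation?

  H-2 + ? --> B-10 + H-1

B-9

Conserve mass number: 2 + A = 10 + 1, so A = 9.
Conserve atomic number: 1 + Z = 5 + 1, so Z = 5.
Z = 5 is boron, so the species is B-9.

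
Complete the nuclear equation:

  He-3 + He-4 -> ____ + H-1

Conserve mass number: 3 + 4 = A + 1, so A = 6.
Conserve atomic number: 2 + 2 = Z + 1, so Z = 3.
Z = 3 is lithium, so the species is Li-6.

Li-6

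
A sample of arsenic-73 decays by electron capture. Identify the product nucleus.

Electron capture: mass number changes by +0, atomic number by -1.
A: 73 = 73; Z: 33 − 1 = 32.
Z = 32 is germanium, so the daughter is germanium-73.

Ge-73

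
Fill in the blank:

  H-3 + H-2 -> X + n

He-4

Conserve mass number: 3 + 2 = A + 1, so A = 4.
Conserve atomic number: 1 + 1 = Z + 0, so Z = 2.
A = 4 and Z = 2 is He-4 — an alpha particle.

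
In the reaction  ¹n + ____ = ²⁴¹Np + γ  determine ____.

Np-240

Conserve mass number: 1 + A = 241 + 0, so A = 240.
Conserve atomic number: 0 + Z = 93 + 0, so Z = 93.
Z = 93 is neptunium, so the species is ²⁴⁰Np.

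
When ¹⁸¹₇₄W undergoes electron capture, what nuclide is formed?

Electron capture: mass number changes by +0, atomic number by -1.
A: 181 = 181; Z: 74 − 1 = 73.
Z = 73 is tantalum, so the daughter is ¹⁸¹₇₃Ta.

Ta-181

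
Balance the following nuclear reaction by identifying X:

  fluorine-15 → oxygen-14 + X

proton

Conserve mass number: 15 = 14 + A, so A = 1.
Conserve atomic number: 9 = 8 + Z, so Z = 1.
A = 1 and Z = 1 is hydrogen-1 — a proton.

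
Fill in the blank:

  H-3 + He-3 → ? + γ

Li-6

Conserve mass number: 3 + 3 = A + 0, so A = 6.
Conserve atomic number: 1 + 2 = Z + 0, so Z = 3.
Z = 3 is lithium, so the species is Li-6.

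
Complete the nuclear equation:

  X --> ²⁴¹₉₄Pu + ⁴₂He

Conserve mass number: A = 241 + 4, so A = 245.
Conserve atomic number: Z = 94 + 2, so Z = 96.
Z = 96 is curium, so the species is ²⁴⁵₉₆Cm.

Cm-245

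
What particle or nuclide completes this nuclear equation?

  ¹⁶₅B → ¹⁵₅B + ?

neutron

Conserve mass number: 16 = 15 + A, so A = 1.
Conserve atomic number: 5 = 5 + Z, so Z = 0.
A = 1 and Z = 0 is ¹₀n — a neutron.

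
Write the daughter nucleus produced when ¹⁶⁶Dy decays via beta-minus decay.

Beta-minus decay: mass number changes by +0, atomic number by +1.
A: 166 = 166; Z: 66 + 1 = 67.
Z = 67 is holmium, so the daughter is ¹⁶⁶Ho.

Ho-166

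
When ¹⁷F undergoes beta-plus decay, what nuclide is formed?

Beta-plus decay: mass number changes by +0, atomic number by -1.
A: 17 = 17; Z: 9 − 1 = 8.
Z = 8 is oxygen, so the daughter is ¹⁷O.

O-17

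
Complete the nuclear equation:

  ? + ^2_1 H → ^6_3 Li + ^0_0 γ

Conserve mass number: A + 2 = 6 + 0, so A = 4.
Conserve atomic number: Z + 1 = 3 + 0, so Z = 2.
A = 4 and Z = 2 is ^4_2 He — an alpha particle.

alpha particle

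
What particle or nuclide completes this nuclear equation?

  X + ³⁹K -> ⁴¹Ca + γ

Conserve mass number: A + 39 = 41 + 0, so A = 2.
Conserve atomic number: Z + 19 = 20 + 0, so Z = 1.
A = 2 and Z = 1 is ²H — a deuteron.

deuteron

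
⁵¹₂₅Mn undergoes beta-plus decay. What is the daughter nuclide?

Cr-51

Beta-plus decay: mass number changes by +0, atomic number by -1.
A: 51 = 51; Z: 25 − 1 = 24.
Z = 24 is chromium, so the daughter is ⁵¹₂₄Cr.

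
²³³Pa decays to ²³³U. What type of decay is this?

beta-minus decay

ΔA = 233 − 233 = 0; ΔZ = 92 − 91 = +1.
A is unchanged and Z rises by 1 — a neutron has become a proton (β⁻ decay).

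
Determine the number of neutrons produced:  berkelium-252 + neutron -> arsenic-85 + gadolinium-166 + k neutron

Conserve mass number: 253 = 85 + 166 + k, so k = 253 − 251 = 2.
Check atomic number: 97 = 33 + 64 + 0 = 97. ✓

2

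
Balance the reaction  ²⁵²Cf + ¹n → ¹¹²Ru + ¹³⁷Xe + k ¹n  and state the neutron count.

Conserve mass number: 253 = 112 + 137 + k, so k = 253 − 249 = 4.
Check atomic number: 98 = 44 + 54 + 0 = 98. ✓

4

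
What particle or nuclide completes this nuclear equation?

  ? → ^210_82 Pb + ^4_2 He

Conserve mass number: A = 210 + 4, so A = 214.
Conserve atomic number: Z = 82 + 2, so Z = 84.
Z = 84 is polonium, so the species is ^214_84 Po.

Po-214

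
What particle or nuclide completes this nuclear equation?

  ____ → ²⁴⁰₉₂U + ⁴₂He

Conserve mass number: A = 240 + 4, so A = 244.
Conserve atomic number: Z = 92 + 2, so Z = 94.
Z = 94 is plutonium, so the species is ²⁴⁴₉₄Pu.

Pu-244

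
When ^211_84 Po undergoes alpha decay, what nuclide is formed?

Pb-207

Alpha decay: mass number changes by -4, atomic number by -2.
A: 211 − 4 = 207; Z: 84 − 2 = 82.
Z = 82 is lead, so the daughter is ^207_82 Pb.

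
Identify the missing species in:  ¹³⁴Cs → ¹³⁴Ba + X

Conserve mass number: 134 = 134 + A, so A = 0.
Conserve atomic number: 55 = 56 + Z, so Z = -1.
A = 0 and Z = -1 is e⁻ — a beta-minus particle.

beta-minus particle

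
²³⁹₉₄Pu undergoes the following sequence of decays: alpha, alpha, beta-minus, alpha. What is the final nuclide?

Start: (A, Z) = (239, 94).
After α: (235, 92).
After α: (231, 90).
After β⁻: (231, 91).
After α: (227, 89).
Z = 89 is actinium.

Ac-227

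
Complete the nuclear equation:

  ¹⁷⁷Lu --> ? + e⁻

Hf-177

Conserve mass number: 177 = A + 0, so A = 177.
Conserve atomic number: 71 = Z − 1, so Z = 72.
Z = 72 is hafnium, so the species is ¹⁷⁷Hf.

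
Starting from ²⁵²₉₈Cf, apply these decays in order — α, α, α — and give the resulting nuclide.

Start: (A, Z) = (252, 98).
After α: (248, 96).
After α: (244, 94).
After α: (240, 92).
Z = 92 is uranium.

U-240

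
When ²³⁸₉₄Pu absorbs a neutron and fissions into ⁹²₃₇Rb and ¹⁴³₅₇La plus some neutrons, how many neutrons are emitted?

Conserve mass number: 239 = 92 + 143 + k, so k = 239 − 235 = 4.
Check atomic number: 94 = 37 + 57 + 0 = 94. ✓

4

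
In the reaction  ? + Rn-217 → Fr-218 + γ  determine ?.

proton

Conserve mass number: A + 217 = 218 + 0, so A = 1.
Conserve atomic number: Z + 86 = 87 + 0, so Z = 1.
A = 1 and Z = 1 is H-1 — a proton.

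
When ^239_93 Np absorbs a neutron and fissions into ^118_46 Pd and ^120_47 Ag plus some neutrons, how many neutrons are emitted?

Conserve mass number: 240 = 118 + 120 + k, so k = 240 − 238 = 2.
Check atomic number: 93 = 46 + 47 + 0 = 93. ✓

2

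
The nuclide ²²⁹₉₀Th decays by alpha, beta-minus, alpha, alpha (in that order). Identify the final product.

At-217

Start: (A, Z) = (229, 90).
After α: (225, 88).
After β⁻: (225, 89).
After α: (221, 87).
After α: (217, 85).
Z = 85 is astatine.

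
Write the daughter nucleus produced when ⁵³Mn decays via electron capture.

Electron capture: mass number changes by +0, atomic number by -1.
A: 53 = 53; Z: 25 − 1 = 24.
Z = 24 is chromium, so the daughter is ⁵³Cr.

Cr-53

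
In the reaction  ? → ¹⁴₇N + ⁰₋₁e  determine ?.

C-14

Conserve mass number: A = 14 + 0, so A = 14.
Conserve atomic number: Z = 7 − 1, so Z = 6.
Z = 6 is carbon, so the species is ¹⁴₆C.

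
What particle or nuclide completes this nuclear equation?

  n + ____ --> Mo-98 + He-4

Conserve mass number: 1 + A = 98 + 4, so A = 101.
Conserve atomic number: 0 + Z = 42 + 2, so Z = 44.
Z = 44 is ruthenium, so the species is Ru-101.

Ru-101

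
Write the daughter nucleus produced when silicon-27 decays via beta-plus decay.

Al-27

Beta-plus decay: mass number changes by +0, atomic number by -1.
A: 27 = 27; Z: 14 − 1 = 13.
Z = 13 is aluminium, so the daughter is aluminium-27.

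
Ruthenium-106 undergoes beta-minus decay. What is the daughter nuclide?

Rh-106

Beta-minus decay: mass number changes by +0, atomic number by +1.
A: 106 = 106; Z: 44 + 1 = 45.
Z = 45 is rhodium, so the daughter is rhodium-106.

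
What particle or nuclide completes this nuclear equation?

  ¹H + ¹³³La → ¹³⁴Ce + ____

gamma ray

Conserve mass number: 1 + 133 = 134 + A, so A = 0.
Conserve atomic number: 1 + 57 = 58 + Z, so Z = 0.
A = 0 and Z = 0 is γ — a gamma ray.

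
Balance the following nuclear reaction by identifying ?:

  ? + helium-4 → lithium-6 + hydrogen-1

Conserve mass number: A + 4 = 6 + 1, so A = 3.
Conserve atomic number: Z + 2 = 3 + 1, so Z = 2.
Z = 2 is helium, so the species is helium-3.

He-3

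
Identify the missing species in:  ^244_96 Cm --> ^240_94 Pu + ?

alpha particle

Conserve mass number: 244 = 240 + A, so A = 4.
Conserve atomic number: 96 = 94 + Z, so Z = 2.
A = 4 and Z = 2 is ^4_2 He — an alpha particle.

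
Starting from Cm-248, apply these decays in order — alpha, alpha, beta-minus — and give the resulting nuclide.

Np-240

Start: (A, Z) = (248, 96).
After α: (244, 94).
After α: (240, 92).
After β⁻: (240, 93).
Z = 93 is neptunium.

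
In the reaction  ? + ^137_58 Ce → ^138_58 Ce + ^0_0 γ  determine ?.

neutron

Conserve mass number: A + 137 = 138 + 0, so A = 1.
Conserve atomic number: Z + 58 = 58 + 0, so Z = 0.
A = 1 and Z = 0 is ^1_0 n — a neutron.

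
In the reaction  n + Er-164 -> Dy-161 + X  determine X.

Conserve mass number: 1 + 164 = 161 + A, so A = 4.
Conserve atomic number: 0 + 68 = 66 + Z, so Z = 2.
A = 4 and Z = 2 is He-4 — an alpha particle.

alpha particle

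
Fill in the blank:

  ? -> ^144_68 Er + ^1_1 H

Tm-145

Conserve mass number: A = 144 + 1, so A = 145.
Conserve atomic number: Z = 68 + 1, so Z = 69.
Z = 69 is thulium, so the species is ^145_69 Tm.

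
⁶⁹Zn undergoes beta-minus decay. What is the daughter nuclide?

Ga-69

Beta-minus decay: mass number changes by +0, atomic number by +1.
A: 69 = 69; Z: 30 + 1 = 31.
Z = 31 is gallium, so the daughter is ⁶⁹Ga.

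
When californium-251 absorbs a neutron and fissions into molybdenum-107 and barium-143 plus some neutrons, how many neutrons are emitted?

Conserve mass number: 252 = 107 + 143 + k, so k = 252 − 250 = 2.
Check atomic number: 98 = 42 + 56 + 0 = 98. ✓

2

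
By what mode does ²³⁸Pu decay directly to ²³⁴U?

alpha decay

ΔA = 234 − 238 = -4; ΔZ = 92 − 94 = -2.
A drops by 4 and Z drops by 2 — the signature of alpha emission.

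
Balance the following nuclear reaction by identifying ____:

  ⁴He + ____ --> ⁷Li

triton

Conserve mass number: 4 + A = 7, so A = 3.
Conserve atomic number: 2 + Z = 3, so Z = 1.
A = 3 and Z = 1 is ³H — a triton.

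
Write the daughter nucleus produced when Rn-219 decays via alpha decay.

Po-215

Alpha decay: mass number changes by -4, atomic number by -2.
A: 219 − 4 = 215; Z: 86 − 2 = 84.
Z = 84 is polonium, so the daughter is Po-215.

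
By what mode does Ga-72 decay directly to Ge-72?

ΔA = 72 − 72 = 0; ΔZ = 32 − 31 = +1.
A is unchanged and Z rises by 1 — a neutron has become a proton (β⁻ decay).

beta-minus decay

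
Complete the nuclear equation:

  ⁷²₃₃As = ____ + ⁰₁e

Ge-72

Conserve mass number: 72 = A + 0, so A = 72.
Conserve atomic number: 33 = Z + 1, so Z = 32.
Z = 32 is germanium, so the species is ⁷²₃₂Ge.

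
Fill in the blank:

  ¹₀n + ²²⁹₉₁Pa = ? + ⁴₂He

Conserve mass number: 1 + 229 = A + 4, so A = 226.
Conserve atomic number: 0 + 91 = Z + 2, so Z = 89.
Z = 89 is actinium, so the species is ²²⁶₈₉Ac.

Ac-226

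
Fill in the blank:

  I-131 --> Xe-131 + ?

Conserve mass number: 131 = 131 + A, so A = 0.
Conserve atomic number: 53 = 54 + Z, so Z = -1.
A = 0 and Z = -1 is e⁻ — a beta-minus particle.

beta-minus particle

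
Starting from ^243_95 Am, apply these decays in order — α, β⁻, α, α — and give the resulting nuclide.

Start: (A, Z) = (243, 95).
After α: (239, 93).
After β⁻: (239, 94).
After α: (235, 92).
After α: (231, 90).
Z = 90 is thorium.

Th-231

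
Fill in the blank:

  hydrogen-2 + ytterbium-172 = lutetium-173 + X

neutron

Conserve mass number: 2 + 172 = 173 + A, so A = 1.
Conserve atomic number: 1 + 70 = 71 + Z, so Z = 0.
A = 1 and Z = 0 is neutron — a neutron.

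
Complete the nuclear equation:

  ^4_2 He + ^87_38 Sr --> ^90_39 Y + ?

proton

Conserve mass number: 4 + 87 = 90 + A, so A = 1.
Conserve atomic number: 2 + 38 = 39 + Z, so Z = 1.
A = 1 and Z = 1 is ^1_1 H — a proton.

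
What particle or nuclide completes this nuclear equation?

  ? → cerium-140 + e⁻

Conserve mass number: A = 140 + 0, so A = 140.
Conserve atomic number: Z = 58 − 1, so Z = 57.
Z = 57 is lanthanum, so the species is lanthanum-140.

La-140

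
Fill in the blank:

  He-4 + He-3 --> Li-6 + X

Conserve mass number: 4 + 3 = 6 + A, so A = 1.
Conserve atomic number: 2 + 2 = 3 + Z, so Z = 1.
A = 1 and Z = 1 is H-1 — a proton.

proton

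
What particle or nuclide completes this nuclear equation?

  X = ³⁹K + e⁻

Conserve mass number: A = 39 + 0, so A = 39.
Conserve atomic number: Z = 19 − 1, so Z = 18.
Z = 18 is argon, so the species is ³⁹Ar.

Ar-39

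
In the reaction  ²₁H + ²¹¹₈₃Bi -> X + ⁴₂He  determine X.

Conserve mass number: 2 + 211 = A + 4, so A = 209.
Conserve atomic number: 1 + 83 = Z + 2, so Z = 82.
Z = 82 is lead, so the species is ²⁰⁹₈₂Pb.

Pb-209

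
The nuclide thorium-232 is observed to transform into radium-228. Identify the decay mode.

ΔA = 228 − 232 = -4; ΔZ = 88 − 90 = -2.
A drops by 4 and Z drops by 2 — the signature of alpha emission.

alpha decay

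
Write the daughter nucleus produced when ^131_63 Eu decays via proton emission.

Sm-130

Proton emission: mass number changes by -1, atomic number by -1.
A: 131 − 1 = 130; Z: 63 − 1 = 62.
Z = 62 is samarium, so the daughter is ^130_62 Sm.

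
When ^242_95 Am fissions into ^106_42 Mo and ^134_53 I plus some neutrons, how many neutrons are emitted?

2

Conserve mass number: 242 = 106 + 134 + k, so k = 242 − 240 = 2.
Check atomic number: 95 = 42 + 53 + 0 = 95. ✓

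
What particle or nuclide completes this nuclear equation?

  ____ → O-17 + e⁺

F-17

Conserve mass number: A = 17 + 0, so A = 17.
Conserve atomic number: Z = 8 + 1, so Z = 9.
Z = 9 is fluorine, so the species is F-17.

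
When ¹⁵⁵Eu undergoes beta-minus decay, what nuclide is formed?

Beta-minus decay: mass number changes by +0, atomic number by +1.
A: 155 = 155; Z: 63 + 1 = 64.
Z = 64 is gadolinium, so the daughter is ¹⁵⁵Gd.

Gd-155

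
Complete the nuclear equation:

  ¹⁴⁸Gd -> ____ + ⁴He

Conserve mass number: 148 = A + 4, so A = 144.
Conserve atomic number: 64 = Z + 2, so Z = 62.
Z = 62 is samarium, so the species is ¹⁴⁴Sm.

Sm-144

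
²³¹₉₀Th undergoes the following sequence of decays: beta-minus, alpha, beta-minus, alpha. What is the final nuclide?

Ra-223

Start: (A, Z) = (231, 90).
After β⁻: (231, 91).
After α: (227, 89).
After β⁻: (227, 90).
After α: (223, 88).
Z = 88 is radium.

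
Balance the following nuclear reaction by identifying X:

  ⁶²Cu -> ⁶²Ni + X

positron

Conserve mass number: 62 = 62 + A, so A = 0.
Conserve atomic number: 29 = 28 + Z, so Z = 1.
A = 0 and Z = 1 is e⁺ — a positron.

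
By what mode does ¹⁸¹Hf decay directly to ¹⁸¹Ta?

beta-minus decay

ΔA = 181 − 181 = 0; ΔZ = 73 − 72 = +1.
A is unchanged and Z rises by 1 — a neutron has become a proton (β⁻ decay).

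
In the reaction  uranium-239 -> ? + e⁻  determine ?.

Np-239

Conserve mass number: 239 = A + 0, so A = 239.
Conserve atomic number: 92 = Z − 1, so Z = 93.
Z = 93 is neptunium, so the species is neptunium-239.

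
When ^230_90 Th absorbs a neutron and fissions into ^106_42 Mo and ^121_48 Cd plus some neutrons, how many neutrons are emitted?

Conserve mass number: 231 = 106 + 121 + k, so k = 231 − 227 = 4.
Check atomic number: 90 = 42 + 48 + 0 = 90. ✓

4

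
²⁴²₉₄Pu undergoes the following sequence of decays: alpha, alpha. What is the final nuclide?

Start: (A, Z) = (242, 94).
After α: (238, 92).
After α: (234, 90).
Z = 90 is thorium.

Th-234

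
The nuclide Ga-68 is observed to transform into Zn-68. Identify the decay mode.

ΔA = 68 − 68 = 0; ΔZ = 30 − 31 = -1.
A is unchanged and Z drops by 1 — a proton has become a neutron (β⁺ emission or electron capture).

beta-plus decay or electron capture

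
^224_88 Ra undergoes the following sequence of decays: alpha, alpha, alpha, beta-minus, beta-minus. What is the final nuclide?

Start: (A, Z) = (224, 88).
After α: (220, 86).
After α: (216, 84).
After α: (212, 82).
After β⁻: (212, 83).
After β⁻: (212, 84).
Z = 84 is polonium.

Po-212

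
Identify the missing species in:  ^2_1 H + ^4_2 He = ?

Conserve mass number: 2 + 4 = A, so A = 6.
Conserve atomic number: 1 + 2 = Z, so Z = 3.
Z = 3 is lithium, so the species is ^6_3 Li.

Li-6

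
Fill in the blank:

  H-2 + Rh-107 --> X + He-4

Ru-105

Conserve mass number: 2 + 107 = A + 4, so A = 105.
Conserve atomic number: 1 + 45 = Z + 2, so Z = 44.
Z = 44 is ruthenium, so the species is Ru-105.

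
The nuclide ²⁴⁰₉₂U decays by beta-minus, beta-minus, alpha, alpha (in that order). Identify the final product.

Start: (A, Z) = (240, 92).
After β⁻: (240, 93).
After β⁻: (240, 94).
After α: (236, 92).
After α: (232, 90).
Z = 90 is thorium.

Th-232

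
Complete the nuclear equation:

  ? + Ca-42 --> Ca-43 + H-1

deuteron

Conserve mass number: A + 42 = 43 + 1, so A = 2.
Conserve atomic number: Z + 20 = 20 + 1, so Z = 1.
A = 2 and Z = 1 is H-2 — a deuteron.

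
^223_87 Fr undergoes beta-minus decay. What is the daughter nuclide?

Ra-223

Beta-minus decay: mass number changes by +0, atomic number by +1.
A: 223 = 223; Z: 87 + 1 = 88.
Z = 88 is radium, so the daughter is ^223_88 Ra.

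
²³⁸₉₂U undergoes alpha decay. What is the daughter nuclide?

Alpha decay: mass number changes by -4, atomic number by -2.
A: 238 − 4 = 234; Z: 92 − 2 = 90.
Z = 90 is thorium, so the daughter is ²³⁴₉₀Th.

Th-234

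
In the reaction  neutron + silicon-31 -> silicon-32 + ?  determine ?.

gamma ray

Conserve mass number: 1 + 31 = 32 + A, so A = 0.
Conserve atomic number: 0 + 14 = 14 + Z, so Z = 0.
A = 0 and Z = 0 is γ — a gamma ray.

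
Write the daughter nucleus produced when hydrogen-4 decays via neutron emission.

H-3

Neutron emission: mass number changes by -1, atomic number by +0.
A: 4 − 1 = 3; Z: 1 = 1.
Z = 1 is hydrogen, so the daughter is hydrogen-3.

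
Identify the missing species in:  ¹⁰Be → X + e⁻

Conserve mass number: 10 = A + 0, so A = 10.
Conserve atomic number: 4 = Z − 1, so Z = 5.
Z = 5 is boron, so the species is ¹⁰B.

B-10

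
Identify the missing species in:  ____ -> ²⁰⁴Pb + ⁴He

Conserve mass number: A = 204 + 4, so A = 208.
Conserve atomic number: Z = 82 + 2, so Z = 84.
Z = 84 is polonium, so the species is ²⁰⁸Po.

Po-208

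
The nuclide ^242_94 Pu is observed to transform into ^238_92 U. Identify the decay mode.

ΔA = 238 − 242 = -4; ΔZ = 92 − 94 = -2.
A drops by 4 and Z drops by 2 — the signature of alpha emission.

alpha decay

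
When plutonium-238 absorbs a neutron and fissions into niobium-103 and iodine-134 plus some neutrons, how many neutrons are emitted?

2

Conserve mass number: 239 = 103 + 134 + k, so k = 239 − 237 = 2.
Check atomic number: 94 = 41 + 53 + 0 = 94. ✓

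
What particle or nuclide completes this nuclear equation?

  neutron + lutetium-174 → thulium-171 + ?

Conserve mass number: 1 + 174 = 171 + A, so A = 4.
Conserve atomic number: 0 + 71 = 69 + Z, so Z = 2.
A = 4 and Z = 2 is helium-4 — an alpha particle.

alpha particle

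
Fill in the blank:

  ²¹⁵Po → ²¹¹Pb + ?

Conserve mass number: 215 = 211 + A, so A = 4.
Conserve atomic number: 84 = 82 + Z, so Z = 2.
A = 4 and Z = 2 is ⁴He — an alpha particle.

alpha particle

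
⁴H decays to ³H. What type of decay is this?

neutron emission

ΔA = 3 − 4 = -1; ΔZ = 1 − 1 = +0.
A drops by 1 with Z unchanged — a neutron was emitted.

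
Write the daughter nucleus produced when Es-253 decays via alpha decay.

Alpha decay: mass number changes by -4, atomic number by -2.
A: 253 − 4 = 249; Z: 99 − 2 = 97.
Z = 97 is berkelium, so the daughter is Bk-249.

Bk-249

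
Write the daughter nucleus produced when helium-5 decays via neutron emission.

He-4

Neutron emission: mass number changes by -1, atomic number by +0.
A: 5 − 1 = 4; Z: 2 = 2.
Z = 2 is helium, so the daughter is helium-4.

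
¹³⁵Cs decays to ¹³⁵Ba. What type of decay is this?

beta-minus decay

ΔA = 135 − 135 = 0; ΔZ = 56 − 55 = +1.
A is unchanged and Z rises by 1 — a neutron has become a proton (β⁻ decay).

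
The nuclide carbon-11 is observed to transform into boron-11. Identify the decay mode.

ΔA = 11 − 11 = 0; ΔZ = 5 − 6 = -1.
A is unchanged and Z drops by 1 — a proton has become a neutron (β⁺ emission or electron capture).

beta-plus decay or electron capture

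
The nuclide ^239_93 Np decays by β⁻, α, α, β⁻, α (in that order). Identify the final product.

Start: (A, Z) = (239, 93).
After β⁻: (239, 94).
After α: (235, 92).
After α: (231, 90).
After β⁻: (231, 91).
After α: (227, 89).
Z = 89 is actinium.

Ac-227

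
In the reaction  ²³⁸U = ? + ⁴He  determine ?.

Th-234

Conserve mass number: 238 = A + 4, so A = 234.
Conserve atomic number: 92 = Z + 2, so Z = 90.
Z = 90 is thorium, so the species is ²³⁴Th.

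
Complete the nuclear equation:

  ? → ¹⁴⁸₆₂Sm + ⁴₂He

Conserve mass number: A = 148 + 4, so A = 152.
Conserve atomic number: Z = 62 + 2, so Z = 64.
Z = 64 is gadolinium, so the species is ¹⁵²₆₄Gd.

Gd-152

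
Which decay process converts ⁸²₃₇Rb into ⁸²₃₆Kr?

ΔA = 82 − 82 = 0; ΔZ = 36 − 37 = -1.
A is unchanged and Z drops by 1 — a proton has become a neutron (β⁺ emission or electron capture).

beta-plus decay or electron capture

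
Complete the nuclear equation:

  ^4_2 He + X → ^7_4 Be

He-3

Conserve mass number: 4 + A = 7, so A = 3.
Conserve atomic number: 2 + Z = 4, so Z = 2.
Z = 2 is helium, so the species is ^3_2 He.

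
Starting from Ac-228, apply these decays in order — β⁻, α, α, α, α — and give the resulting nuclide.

Pb-212

Start: (A, Z) = (228, 89).
After β⁻: (228, 90).
After α: (224, 88).
After α: (220, 86).
After α: (216, 84).
After α: (212, 82).
Z = 82 is lead.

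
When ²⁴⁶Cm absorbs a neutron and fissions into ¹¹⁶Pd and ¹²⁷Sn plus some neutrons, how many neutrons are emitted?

Conserve mass number: 247 = 116 + 127 + k, so k = 247 − 243 = 4.
Check atomic number: 96 = 46 + 50 + 0 = 96. ✓

4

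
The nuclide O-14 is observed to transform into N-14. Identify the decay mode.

ΔA = 14 − 14 = 0; ΔZ = 7 − 8 = -1.
A is unchanged and Z drops by 1 — a proton has become a neutron (β⁺ emission or electron capture).

beta-plus decay or electron capture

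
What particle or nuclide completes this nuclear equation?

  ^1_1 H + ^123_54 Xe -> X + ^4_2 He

Conserve mass number: 1 + 123 = A + 4, so A = 120.
Conserve atomic number: 1 + 54 = Z + 2, so Z = 53.
Z = 53 is iodine, so the species is ^120_53 I.

I-120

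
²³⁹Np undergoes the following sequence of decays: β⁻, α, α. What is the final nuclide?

Th-231

Start: (A, Z) = (239, 93).
After β⁻: (239, 94).
After α: (235, 92).
After α: (231, 90).
Z = 90 is thorium.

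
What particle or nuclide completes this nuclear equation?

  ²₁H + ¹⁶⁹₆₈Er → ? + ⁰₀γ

Tm-171

Conserve mass number: 2 + 169 = A + 0, so A = 171.
Conserve atomic number: 1 + 68 = Z + 0, so Z = 69.
Z = 69 is thulium, so the species is ¹⁷¹₆₉Tm.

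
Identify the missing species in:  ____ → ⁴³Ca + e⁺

Conserve mass number: A = 43 + 0, so A = 43.
Conserve atomic number: Z = 20 + 1, so Z = 21.
Z = 21 is scandium, so the species is ⁴³Sc.

Sc-43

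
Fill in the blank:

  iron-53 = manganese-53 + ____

positron

Conserve mass number: 53 = 53 + A, so A = 0.
Conserve atomic number: 26 = 25 + Z, so Z = 1.
A = 0 and Z = 1 is e⁺ — a positron.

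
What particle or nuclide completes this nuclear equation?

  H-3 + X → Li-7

alpha particle

Conserve mass number: 3 + A = 7, so A = 4.
Conserve atomic number: 1 + Z = 3, so Z = 2.
A = 4 and Z = 2 is He-4 — an alpha particle.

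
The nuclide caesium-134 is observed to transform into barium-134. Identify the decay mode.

ΔA = 134 − 134 = 0; ΔZ = 56 − 55 = +1.
A is unchanged and Z rises by 1 — a neutron has become a proton (β⁻ decay).

beta-minus decay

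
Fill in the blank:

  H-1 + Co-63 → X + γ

Ni-64

Conserve mass number: 1 + 63 = A + 0, so A = 64.
Conserve atomic number: 1 + 27 = Z + 0, so Z = 28.
Z = 28 is nickel, so the species is Ni-64.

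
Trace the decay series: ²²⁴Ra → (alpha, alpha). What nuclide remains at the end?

Start: (A, Z) = (224, 88).
After α: (220, 86).
After α: (216, 84).
Z = 84 is polonium.

Po-216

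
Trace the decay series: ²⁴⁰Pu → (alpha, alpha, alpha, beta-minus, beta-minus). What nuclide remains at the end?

Th-228

Start: (A, Z) = (240, 94).
After α: (236, 92).
After α: (232, 90).
After α: (228, 88).
After β⁻: (228, 89).
After β⁻: (228, 90).
Z = 90 is thorium.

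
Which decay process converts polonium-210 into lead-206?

ΔA = 206 − 210 = -4; ΔZ = 82 − 84 = -2.
A drops by 4 and Z drops by 2 — the signature of alpha emission.

alpha decay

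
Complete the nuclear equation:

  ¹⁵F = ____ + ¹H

O-14

Conserve mass number: 15 = A + 1, so A = 14.
Conserve atomic number: 9 = Z + 1, so Z = 8.
Z = 8 is oxygen, so the species is ¹⁴O.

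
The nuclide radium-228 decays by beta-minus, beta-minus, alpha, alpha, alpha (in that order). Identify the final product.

Po-216

Start: (A, Z) = (228, 88).
After β⁻: (228, 89).
After β⁻: (228, 90).
After α: (224, 88).
After α: (220, 86).
After α: (216, 84).
Z = 84 is polonium.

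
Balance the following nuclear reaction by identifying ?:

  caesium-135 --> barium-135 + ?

beta-minus particle

Conserve mass number: 135 = 135 + A, so A = 0.
Conserve atomic number: 55 = 56 + Z, so Z = -1.
A = 0 and Z = -1 is e⁻ — a beta-minus particle.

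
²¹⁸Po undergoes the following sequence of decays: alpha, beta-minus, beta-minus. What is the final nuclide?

Start: (A, Z) = (218, 84).
After α: (214, 82).
After β⁻: (214, 83).
After β⁻: (214, 84).
Z = 84 is polonium.

Po-214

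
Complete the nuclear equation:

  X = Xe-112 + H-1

Conserve mass number: A = 112 + 1, so A = 113.
Conserve atomic number: Z = 54 + 1, so Z = 55.
Z = 55 is caesium, so the species is Cs-113.

Cs-113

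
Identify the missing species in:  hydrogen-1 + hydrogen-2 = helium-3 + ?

gamma ray

Conserve mass number: 1 + 2 = 3 + A, so A = 0.
Conserve atomic number: 1 + 1 = 2 + Z, so Z = 0.
A = 0 and Z = 0 is γ — a gamma ray.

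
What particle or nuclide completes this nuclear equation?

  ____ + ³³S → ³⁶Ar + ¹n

alpha particle

Conserve mass number: A + 33 = 36 + 1, so A = 4.
Conserve atomic number: Z + 16 = 18 + 0, so Z = 2.
A = 4 and Z = 2 is ⁴He — an alpha particle.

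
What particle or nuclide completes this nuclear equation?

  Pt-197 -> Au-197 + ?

Conserve mass number: 197 = 197 + A, so A = 0.
Conserve atomic number: 78 = 79 + Z, so Z = -1.
A = 0 and Z = -1 is e⁻ — a beta-minus particle.

beta-minus particle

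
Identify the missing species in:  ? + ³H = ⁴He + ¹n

deuteron

Conserve mass number: A + 3 = 4 + 1, so A = 2.
Conserve atomic number: Z + 1 = 2 + 0, so Z = 1.
A = 2 and Z = 1 is ²H — a deuteron.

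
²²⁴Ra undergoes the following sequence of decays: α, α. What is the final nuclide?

Po-216

Start: (A, Z) = (224, 88).
After α: (220, 86).
After α: (216, 84).
Z = 84 is polonium.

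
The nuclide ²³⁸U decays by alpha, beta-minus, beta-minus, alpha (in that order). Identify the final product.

Th-230

Start: (A, Z) = (238, 92).
After α: (234, 90).
After β⁻: (234, 91).
After β⁻: (234, 92).
After α: (230, 90).
Z = 90 is thorium.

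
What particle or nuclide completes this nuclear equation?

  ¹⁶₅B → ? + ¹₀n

Conserve mass number: 16 = A + 1, so A = 15.
Conserve atomic number: 5 = Z + 0, so Z = 5.
Z = 5 is boron, so the species is ¹⁵₅B.

B-15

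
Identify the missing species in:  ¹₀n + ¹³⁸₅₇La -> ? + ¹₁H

Ba-138

Conserve mass number: 1 + 138 = A + 1, so A = 138.
Conserve atomic number: 0 + 57 = Z + 1, so Z = 56.
Z = 56 is barium, so the species is ¹³⁸₅₆Ba.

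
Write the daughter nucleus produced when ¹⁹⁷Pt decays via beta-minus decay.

Beta-minus decay: mass number changes by +0, atomic number by +1.
A: 197 = 197; Z: 78 + 1 = 79.
Z = 79 is gold, so the daughter is ¹⁹⁷Au.

Au-197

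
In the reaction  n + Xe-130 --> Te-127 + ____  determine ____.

alpha particle

Conserve mass number: 1 + 130 = 127 + A, so A = 4.
Conserve atomic number: 0 + 54 = 52 + Z, so Z = 2.
A = 4 and Z = 2 is He-4 — an alpha particle.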